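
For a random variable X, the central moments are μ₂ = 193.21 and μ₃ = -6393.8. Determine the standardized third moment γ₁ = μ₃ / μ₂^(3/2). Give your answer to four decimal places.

-2.3808

σ = √μ₂ = √193.21 = 13.90000
σ³ = μ₂^(3/2) = 2685.61900
γ₁ = μ₃/σ³ = -6393.8 / 2685.61900 ≈ -2.3808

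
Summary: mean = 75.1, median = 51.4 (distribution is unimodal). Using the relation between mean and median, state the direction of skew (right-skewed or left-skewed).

right-skewed

mean − median = 75.1 − 51.4 = 23.7
mean > median ⇒ the longer tail is on the right ⇒ right-skewed (positively skewed).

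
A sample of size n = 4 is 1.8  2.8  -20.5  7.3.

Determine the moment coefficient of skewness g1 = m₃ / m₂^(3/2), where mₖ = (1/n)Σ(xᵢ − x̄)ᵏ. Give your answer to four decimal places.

x̄ = (1.8 + 2.8 - 20.5 + 7.3) / 4 = -2.1500
deviations (xᵢ − x̄): 3.9500, 4.9500, -18.3500, 9.4500
Σ(xᵢ − x̄)² = 466.1300 ⇒ m₂ = 466.1300/4 = 116.53250
Σ(xᵢ − x̄)³ = -5152.0320 ⇒ m₃ = -5152.0320/4 = -1288.00800
m₂^(3/2) = 116.53250^(1.5) = 1257.97090
g1 = m₃ / m₂^(3/2) = -1288.00800 / 1257.97090 ≈ -1.0239

-1.0239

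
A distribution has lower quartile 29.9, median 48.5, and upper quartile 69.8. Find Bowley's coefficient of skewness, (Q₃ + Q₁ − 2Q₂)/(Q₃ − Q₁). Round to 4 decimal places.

0.0677

numerator: Q₃ + Q₁ − 2Q₂ = 69.8 + 29.9 − 2×48.5 = 2.7000
denominator: Q₃ − Q₁ = 69.8 − 29.9 = 39.9000
Bowley skewness = 2.7000 / 39.9000 ≈ 0.0677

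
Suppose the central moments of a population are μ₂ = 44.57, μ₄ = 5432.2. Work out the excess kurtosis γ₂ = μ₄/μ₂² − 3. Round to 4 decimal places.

-0.2654

μ₂² = 44.57² = 1986.48490
μ₄/μ₂² = 5432.2 / 1986.48490 = 2.73458
γ₂ = 2.73458 − 3 ≈ -0.2654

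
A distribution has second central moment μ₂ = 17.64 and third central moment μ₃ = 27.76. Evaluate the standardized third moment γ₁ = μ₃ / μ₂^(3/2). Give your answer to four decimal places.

0.3747

σ = √μ₂ = √17.64 = 4.20000
σ³ = μ₂^(3/2) = 74.08800
γ₁ = μ₃/σ³ = 27.76 / 74.08800 ≈ 0.3747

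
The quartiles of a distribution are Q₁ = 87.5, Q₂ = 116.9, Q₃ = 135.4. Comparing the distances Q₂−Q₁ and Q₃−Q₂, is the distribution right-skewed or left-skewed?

Q₂ − Q₁ = 29.4;  Q₃ − Q₂ = 18.5
Q₂ − Q₁ > Q₃ − Q₂ ⇒ the lower half is more spread out ⇒ left-skewed.

left-skewed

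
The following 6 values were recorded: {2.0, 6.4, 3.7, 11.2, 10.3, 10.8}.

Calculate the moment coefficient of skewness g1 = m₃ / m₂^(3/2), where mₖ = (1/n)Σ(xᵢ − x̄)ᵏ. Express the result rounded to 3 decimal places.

-0.320

x̄ = (2.0 + 6.4 + 3.7 + 11.2 + 10.3 + 10.8) / 6 = 7.4000
deviations (xᵢ − x̄): -5.4000, -1.0000, -3.7000, 3.8000, 2.9000, 3.4000
Σ(xᵢ − x̄)² = 78.2600 ⇒ m₂ = 78.2600/6 = 13.04333
Σ(xᵢ − x̄)³ = -90.5520 ⇒ m₃ = -90.5520/6 = -15.09200
m₂^(3/2) = 13.04333^(1.5) = 47.10672
g1 = m₃ / m₂^(3/2) = -15.09200 / 47.10672 ≈ -0.320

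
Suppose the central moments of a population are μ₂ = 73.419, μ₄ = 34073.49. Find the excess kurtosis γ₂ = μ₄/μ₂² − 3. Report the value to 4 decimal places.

μ₂² = 73.419² = 5390.34956
μ₄/μ₂² = 34073.49 / 5390.34956 = 6.32120
γ₂ = 6.32120 − 3 ≈ 3.3212

3.3212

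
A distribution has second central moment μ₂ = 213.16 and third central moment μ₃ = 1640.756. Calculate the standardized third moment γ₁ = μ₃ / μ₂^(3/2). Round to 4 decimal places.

σ = √μ₂ = √213.16 = 14.60000
σ³ = μ₂^(3/2) = 3112.13600
γ₁ = μ₃/σ³ = 1640.756 / 3112.13600 ≈ 0.5272

0.5272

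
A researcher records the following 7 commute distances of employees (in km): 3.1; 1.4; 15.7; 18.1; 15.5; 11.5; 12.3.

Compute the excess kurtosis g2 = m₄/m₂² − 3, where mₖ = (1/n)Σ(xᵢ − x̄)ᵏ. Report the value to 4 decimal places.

-1.1827

x̄ = 11.0857
Σ(xᵢ − x̄)² = 249.2086 ⇒ m₂ = 35.60122
Σ(xᵢ − x̄)⁴ = 16123.6099 ⇒ m₄ = 2303.37284
m₂² = 1267.44719
g2 = m₄/m₂² − 3 = 1.81733 − 3 ≈ -1.1827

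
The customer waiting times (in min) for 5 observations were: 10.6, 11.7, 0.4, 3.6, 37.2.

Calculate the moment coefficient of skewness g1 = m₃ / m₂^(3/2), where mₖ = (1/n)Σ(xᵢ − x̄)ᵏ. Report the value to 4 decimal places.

1.1101

x̄ = (10.6 + 11.7 + 0.4 + 3.6 + 37.2) / 5 = 12.7000
deviations (xᵢ − x̄): -2.1000, -1.0000, -12.3000, -9.1000, 24.5000
Σ(xᵢ − x̄)² = 839.7600 ⇒ m₂ = 839.7600/5 = 167.95200
Σ(xᵢ − x̄)³ = 12081.4260 ⇒ m₃ = 12081.4260/5 = 2416.28520
m₂^(3/2) = 167.95200^(1.5) = 2176.59571
g1 = m₃ / m₂^(3/2) = 2416.28520 / 2176.59571 ≈ 1.1101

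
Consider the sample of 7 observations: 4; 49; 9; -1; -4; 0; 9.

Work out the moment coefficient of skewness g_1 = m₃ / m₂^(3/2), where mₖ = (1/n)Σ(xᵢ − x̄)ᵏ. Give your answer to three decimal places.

1.732

x̄ = (4 + 49 + 9 - 1 - 4 + 0 + 9) / 7 = 9.4286
deviations (xᵢ − x̄): -5.4286, 39.5714, -0.4286, -10.4286, -13.4286, -9.4286, -0.4286
Σ(xᵢ − x̄)² = 1973.7143 ⇒ m₂ = 1973.7143/7 = 281.95918
Σ(xᵢ − x̄)³ = 57410.8163 ⇒ m₃ = 57410.8163/7 = 8201.54519
m₂^(3/2) = 281.95918^(1.5) = 4734.55719
g_1 = m₃ / m₂^(3/2) = 8201.54519 / 4734.55719 ≈ 1.732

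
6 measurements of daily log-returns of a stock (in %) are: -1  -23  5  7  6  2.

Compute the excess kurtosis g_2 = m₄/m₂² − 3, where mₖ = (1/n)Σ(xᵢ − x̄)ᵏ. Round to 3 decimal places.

0.724

x̄ = -0.6667
Σ(xᵢ − x̄)² = 641.3333 ⇒ m₂ = 106.88889
Σ(xᵢ − x̄)⁴ = 255291.1111 ⇒ m₄ = 42548.51852
m₂² = 11425.23457
g_2 = m₄/m₂² − 3 = 3.72408 − 3 ≈ 0.724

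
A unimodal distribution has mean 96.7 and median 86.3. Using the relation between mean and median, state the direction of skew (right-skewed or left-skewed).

mean − median = 96.7 − 86.3 = 10.4
mean > median ⇒ the longer tail is on the right ⇒ right-skewed (positively skewed).

right-skewed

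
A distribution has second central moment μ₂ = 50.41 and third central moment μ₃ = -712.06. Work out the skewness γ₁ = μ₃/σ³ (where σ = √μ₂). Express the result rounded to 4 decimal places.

-1.9895

σ = √μ₂ = √50.41 = 7.10000
σ³ = μ₂^(3/2) = 357.91100
γ₁ = μ₃/σ³ = -712.06 / 357.91100 ≈ -1.9895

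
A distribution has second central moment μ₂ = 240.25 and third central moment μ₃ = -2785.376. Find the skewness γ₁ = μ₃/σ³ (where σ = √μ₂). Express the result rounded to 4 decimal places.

-0.7480

σ = √μ₂ = √240.25 = 15.50000
σ³ = μ₂^(3/2) = 3723.87500
γ₁ = μ₃/σ³ = -2785.376 / 3723.87500 ≈ -0.7480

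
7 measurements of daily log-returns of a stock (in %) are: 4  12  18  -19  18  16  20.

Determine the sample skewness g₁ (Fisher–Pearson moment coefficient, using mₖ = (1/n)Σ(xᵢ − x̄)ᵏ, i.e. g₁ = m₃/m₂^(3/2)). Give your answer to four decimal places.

x̄ = (4 + 12 + 18 - 19 + 18 + 16 + 20) / 7 = 9.8571
deviations (xᵢ − x̄): -5.8571, 2.1429, 8.1429, -28.8571, 8.1429, 6.1429, 10.1429
Σ(xᵢ − x̄)² = 1144.8571 ⇒ m₂ = 1144.8571/7 = 163.55102
Σ(xᵢ − x̄)³ = -21866.3265 ⇒ m₃ = -21866.3265/7 = -3123.76093
m₂^(3/2) = 163.55102^(1.5) = 2091.60604
g₁ = m₃ / m₂^(3/2) = -3123.76093 / 2091.60604 ≈ -1.4935

-1.4935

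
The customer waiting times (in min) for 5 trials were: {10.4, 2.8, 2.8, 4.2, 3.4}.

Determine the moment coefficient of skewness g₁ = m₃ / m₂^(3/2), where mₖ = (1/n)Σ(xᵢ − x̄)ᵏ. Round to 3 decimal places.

x̄ = (10.4 + 2.8 + 2.8 + 4.2 + 3.4) / 5 = 4.7200
deviations (xᵢ − x̄): 5.6800, -1.9200, -1.9200, -0.5200, -1.3200
Σ(xᵢ − x̄)² = 41.6480 ⇒ m₂ = 41.6480/5 = 8.32960
Σ(xᵢ − x̄)³ = 166.6541 ⇒ m₃ = 166.6541/5 = 33.33082
m₂^(3/2) = 8.32960^(1.5) = 24.04010
g₁ = m₃ / m₂^(3/2) = 33.33082 / 24.04010 ≈ 1.386

1.386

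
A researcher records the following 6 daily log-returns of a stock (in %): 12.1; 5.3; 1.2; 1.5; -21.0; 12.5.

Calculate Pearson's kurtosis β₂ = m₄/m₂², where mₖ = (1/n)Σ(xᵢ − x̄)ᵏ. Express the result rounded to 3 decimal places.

x̄ = 1.9333
Σ(xᵢ − x̄)² = 753.0133 ⇒ m₂ = 125.50222
Σ(xᵢ − x̄)⁴ = 299889.5744 ⇒ m₄ = 49981.59574
m₂² = 15750.80778
β₂ = m₄/m₂² = 49981.59574 / 15750.80778 ≈ 3.173

3.173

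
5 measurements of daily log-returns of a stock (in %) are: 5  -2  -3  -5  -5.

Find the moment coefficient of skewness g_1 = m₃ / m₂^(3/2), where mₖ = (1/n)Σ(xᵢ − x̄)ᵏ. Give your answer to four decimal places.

1.1485

x̄ = (5 - 2 - 3 - 5 - 5) / 5 = -2.0000
deviations (xᵢ − x̄): 7.0000, 0.0000, -1.0000, -3.0000, -3.0000
Σ(xᵢ − x̄)² = 68.0000 ⇒ m₂ = 68.0000/5 = 13.60000
Σ(xᵢ − x̄)³ = 288.0000 ⇒ m₃ = 288.0000/5 = 57.60000
m₂^(3/2) = 13.60000^(1.5) = 50.15432
g_1 = m₃ / m₂^(3/2) = 57.60000 / 50.15432 ≈ 1.1485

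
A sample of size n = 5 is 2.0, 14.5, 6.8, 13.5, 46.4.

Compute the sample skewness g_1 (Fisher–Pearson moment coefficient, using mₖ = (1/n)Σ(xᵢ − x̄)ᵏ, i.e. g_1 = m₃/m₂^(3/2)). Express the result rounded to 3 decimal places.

1.179

x̄ = (2.0 + 14.5 + 6.8 + 13.5 + 46.4) / 5 = 16.6400
deviations (xᵢ − x̄): -14.6400, -2.1400, -9.8400, -3.1400, 29.7600
Σ(xᵢ − x̄)² = 1211.2520 ⇒ m₂ = 1211.2520/5 = 242.25040
Σ(xᵢ − x̄)³ = 22225.8614 ⇒ m₃ = 22225.8614/5 = 4445.17229
m₂^(3/2) = 242.25040^(1.5) = 3770.48098
g_1 = m₃ / m₂^(3/2) = 4445.17229 / 3770.48098 ≈ 1.179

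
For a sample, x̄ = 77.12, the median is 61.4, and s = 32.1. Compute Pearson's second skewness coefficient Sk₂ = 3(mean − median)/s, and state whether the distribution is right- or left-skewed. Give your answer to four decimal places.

Sk₂ = 3(77.12 − 61.4) / 32.1 = 3 × 15.7200 / 32.1
    = 47.1600 / 32.1 ≈ 1.4692
Sk₂ > 0 ⇒ mean > median ⇒ right-skewed (positive skew).

1.4692, right-skewed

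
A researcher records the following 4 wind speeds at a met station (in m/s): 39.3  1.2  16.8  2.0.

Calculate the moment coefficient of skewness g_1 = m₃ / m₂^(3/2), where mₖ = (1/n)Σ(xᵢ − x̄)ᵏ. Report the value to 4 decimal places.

x̄ = (39.3 + 1.2 + 16.8 + 2.0) / 4 = 14.8250
deviations (xᵢ − x̄): 24.4750, -13.6250, 1.9750, -12.8250
Σ(xᵢ − x̄)² = 953.0475 ⇒ m₂ = 953.0475/4 = 238.26187
Σ(xᵢ − x̄)³ = 10030.0384 ⇒ m₃ = 10030.0384/4 = 2507.50959
m₂^(3/2) = 238.26187^(1.5) = 3677.74685
g_1 = m₃ / m₂^(3/2) = 2507.50959 / 3677.74685 ≈ 0.6818

0.6818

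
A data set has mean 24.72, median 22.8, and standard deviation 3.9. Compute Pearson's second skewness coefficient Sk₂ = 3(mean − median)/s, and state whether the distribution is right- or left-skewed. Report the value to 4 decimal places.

1.4769, right-skewed

Sk₂ = 3(24.72 − 22.8) / 3.9 = 3 × 1.9200 / 3.9
    = 5.7600 / 3.9 ≈ 1.4769
Sk₂ > 0 ⇒ mean > median ⇒ right-skewed (positive skew).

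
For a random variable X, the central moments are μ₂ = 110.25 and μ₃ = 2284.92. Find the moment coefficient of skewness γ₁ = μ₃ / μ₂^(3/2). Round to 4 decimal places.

1.9738

σ = √μ₂ = √110.25 = 10.50000
σ³ = μ₂^(3/2) = 1157.62500
γ₁ = μ₃/σ³ = 2284.92 / 1157.62500 ≈ 1.9738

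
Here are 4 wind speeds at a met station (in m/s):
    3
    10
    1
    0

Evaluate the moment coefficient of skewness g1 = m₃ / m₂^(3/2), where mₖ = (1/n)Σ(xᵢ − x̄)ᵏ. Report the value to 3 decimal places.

0.907

x̄ = (3 + 10 + 1 + 0) / 4 = 3.5000
deviations (xᵢ − x̄): -0.5000, 6.5000, -2.5000, -3.5000
Σ(xᵢ − x̄)² = 61.0000 ⇒ m₂ = 61.0000/4 = 15.25000
Σ(xᵢ − x̄)³ = 216.0000 ⇒ m₃ = 216.0000/4 = 54.00000
m₂^(3/2) = 15.25000^(1.5) = 59.55315
g1 = m₃ / m₂^(3/2) = 54.00000 / 59.55315 ≈ 0.907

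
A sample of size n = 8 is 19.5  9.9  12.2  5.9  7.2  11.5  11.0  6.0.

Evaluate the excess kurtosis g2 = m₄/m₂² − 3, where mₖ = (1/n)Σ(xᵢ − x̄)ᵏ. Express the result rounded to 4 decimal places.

x̄ = 10.4000
Σ(xᵢ − x̄)² = 137.7200 ⇒ m₂ = 17.21500
Σ(xᵢ − x̄)⁴ = 7759.3796 ⇒ m₄ = 969.92245
m₂² = 296.35623
g2 = m₄/m₂² − 3 = 3.27283 − 3 ≈ 0.2728

0.2728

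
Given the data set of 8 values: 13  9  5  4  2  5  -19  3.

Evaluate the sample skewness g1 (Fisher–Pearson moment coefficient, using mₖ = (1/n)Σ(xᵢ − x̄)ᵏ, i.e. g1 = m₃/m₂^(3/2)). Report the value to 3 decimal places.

x̄ = (13 + 9 + 5 + 4 + 2 + 5 - 19 + 3) / 8 = 2.7500
deviations (xᵢ − x̄): 10.2500, 6.2500, 2.2500, 1.2500, -0.7500, 2.2500, -21.7500, 0.2500
Σ(xᵢ − x̄)² = 629.5000 ⇒ m₂ = 629.5000/8 = 78.68750
Σ(xᵢ − x̄)³ = -8943.7500 ⇒ m₃ = -8943.7500/8 = -1117.96875
m₂^(3/2) = 78.68750^(1.5) = 698.00514
g1 = m₃ / m₂^(3/2) = -1117.96875 / 698.00514 ≈ -1.602

-1.602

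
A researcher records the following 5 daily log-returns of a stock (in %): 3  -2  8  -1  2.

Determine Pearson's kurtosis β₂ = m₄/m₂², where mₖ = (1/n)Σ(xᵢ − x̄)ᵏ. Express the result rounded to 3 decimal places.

x̄ = 2.0000
Σ(xᵢ − x̄)² = 62.0000 ⇒ m₂ = 12.40000
Σ(xᵢ − x̄)⁴ = 1634.0000 ⇒ m₄ = 326.80000
m₂² = 153.76000
β₂ = m₄/m₂² = 326.80000 / 153.76000 ≈ 2.125

2.125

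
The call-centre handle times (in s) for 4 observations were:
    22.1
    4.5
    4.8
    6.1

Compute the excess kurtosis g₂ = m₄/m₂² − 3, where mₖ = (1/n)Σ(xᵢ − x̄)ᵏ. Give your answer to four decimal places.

x̄ = 9.3750
Σ(xᵢ − x̄)² = 217.3475 ⇒ m₂ = 54.33688
Σ(xᵢ − x̄)⁴ = 27337.8431 ⇒ m₄ = 6834.46076
m₂² = 2952.49598
g₂ = m₄/m₂² − 3 = 2.31481 − 3 ≈ -0.6852

-0.6852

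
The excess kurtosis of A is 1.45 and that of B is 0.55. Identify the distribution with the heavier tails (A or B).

A

Higher excess kurtosis ⇒ heavier tails relative to the normal distribution.
1.45 vs 0.55: the larger is 1.45, so A has heavier tails.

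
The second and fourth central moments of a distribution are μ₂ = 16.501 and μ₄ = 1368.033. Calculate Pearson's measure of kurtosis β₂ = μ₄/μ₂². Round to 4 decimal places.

5.0243

μ₂² = 16.501² = 272.28300
μ₄/μ₂² = 1368.033 / 272.28300 = 5.02431
β₂ ≈ 5.0243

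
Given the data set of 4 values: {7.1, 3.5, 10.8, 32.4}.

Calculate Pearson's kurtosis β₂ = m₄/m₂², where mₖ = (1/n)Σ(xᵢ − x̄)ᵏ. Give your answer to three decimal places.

2.199

x̄ = 13.4500
Σ(xᵢ − x̄)² = 505.4500 ⇒ m₂ = 126.36250
Σ(xᵢ − x̄)⁴ = 140431.3200 ⇒ m₄ = 35107.83001
m₂² = 15967.48141
β₂ = m₄/m₂² = 35107.83001 / 15967.48141 ≈ 2.199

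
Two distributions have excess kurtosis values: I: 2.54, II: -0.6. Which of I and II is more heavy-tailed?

I

Higher excess kurtosis ⇒ heavier tails relative to the normal distribution.
2.54 vs -0.6: the larger is 2.54, so I has heavier tails. (I is leptokurtic — heavier-than-normal tails; the other is platykurtic.)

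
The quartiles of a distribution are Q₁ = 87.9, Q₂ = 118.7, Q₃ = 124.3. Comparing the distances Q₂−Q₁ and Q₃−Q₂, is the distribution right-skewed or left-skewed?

left-skewed

Q₂ − Q₁ = 30.8;  Q₃ − Q₂ = 5.6
Q₂ − Q₁ > Q₃ − Q₂ ⇒ the lower half is more spread out ⇒ left-skewed.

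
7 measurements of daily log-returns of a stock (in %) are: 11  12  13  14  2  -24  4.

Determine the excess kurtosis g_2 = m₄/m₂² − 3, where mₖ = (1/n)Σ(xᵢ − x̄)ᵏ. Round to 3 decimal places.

x̄ = 4.5714
Σ(xᵢ − x̄)² = 1079.7143 ⇒ m₂ = 154.24490
Σ(xᵢ − x̄)⁴ = 684135.5977 ⇒ m₄ = 97733.65681
m₂² = 23791.48855
g_2 = m₄/m₂² − 3 = 4.10793 − 3 ≈ 1.108

1.108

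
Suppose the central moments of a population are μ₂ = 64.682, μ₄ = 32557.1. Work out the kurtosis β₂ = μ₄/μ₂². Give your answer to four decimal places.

7.7818

μ₂² = 64.682² = 4183.76112
μ₄/μ₂² = 32557.1 / 4183.76112 = 7.78178
β₂ ≈ 7.7818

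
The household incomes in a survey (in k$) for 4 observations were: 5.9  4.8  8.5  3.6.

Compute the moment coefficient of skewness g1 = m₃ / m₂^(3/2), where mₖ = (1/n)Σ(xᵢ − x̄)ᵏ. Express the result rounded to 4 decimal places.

x̄ = (5.9 + 4.8 + 8.5 + 3.6) / 4 = 5.7000
deviations (xᵢ − x̄): 0.2000, -0.9000, 2.8000, -2.1000
Σ(xᵢ − x̄)² = 13.1000 ⇒ m₂ = 13.1000/4 = 3.27500
Σ(xᵢ − x̄)³ = 11.9700 ⇒ m₃ = 11.9700/4 = 2.99250
m₂^(3/2) = 3.27500^(1.5) = 5.92675
g1 = m₃ / m₂^(3/2) = 2.99250 / 5.92675 ≈ 0.5049

0.5049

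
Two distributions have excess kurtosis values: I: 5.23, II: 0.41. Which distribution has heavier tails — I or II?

I

Higher excess kurtosis ⇒ heavier tails relative to the normal distribution.
5.23 vs 0.41: the larger is 5.23, so I has heavier tails.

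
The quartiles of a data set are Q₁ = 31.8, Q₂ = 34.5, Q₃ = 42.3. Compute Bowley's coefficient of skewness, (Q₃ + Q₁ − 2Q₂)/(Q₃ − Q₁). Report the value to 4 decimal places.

0.4857

numerator: Q₃ + Q₁ − 2Q₂ = 42.3 + 31.8 − 2×34.5 = 5.1000
denominator: Q₃ − Q₁ = 42.3 − 31.8 = 10.5000
Bowley skewness = 5.1000 / 10.5000 ≈ 0.4857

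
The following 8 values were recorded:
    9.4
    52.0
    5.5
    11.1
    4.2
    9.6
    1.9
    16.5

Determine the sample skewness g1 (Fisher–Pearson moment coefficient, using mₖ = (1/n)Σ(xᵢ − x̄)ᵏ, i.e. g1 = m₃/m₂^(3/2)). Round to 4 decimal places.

x̄ = (9.4 + 52.0 + 5.5 + 11.1 + 4.2 + 9.6 + 1.9 + 16.5) / 8 = 13.7750
deviations (xᵢ − x̄): -4.3750, 38.2250, -8.2750, -2.6750, -9.5750, -4.1750, -11.8750, 2.7250
Σ(xᵢ − x̄)² = 1813.4750 ⇒ m₂ = 1813.4750/8 = 226.68438
Σ(xᵢ − x̄)³ = 52578.0248 ⇒ m₃ = 52578.0248/8 = 6572.25309
m₂^(3/2) = 226.68438^(1.5) = 3412.96928
g1 = m₃ / m₂^(3/2) = 6572.25309 / 3412.96928 ≈ 1.9257

1.9257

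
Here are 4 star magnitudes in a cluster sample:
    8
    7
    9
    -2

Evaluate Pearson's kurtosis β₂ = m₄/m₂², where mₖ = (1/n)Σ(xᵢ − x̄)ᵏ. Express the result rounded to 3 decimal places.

2.266

x̄ = 5.5000
Σ(xᵢ − x̄)² = 77.0000 ⇒ m₂ = 19.25000
Σ(xᵢ − x̄)⁴ = 3358.2500 ⇒ m₄ = 839.56250
m₂² = 370.56250
β₂ = m₄/m₂² = 839.56250 / 370.56250 ≈ 2.266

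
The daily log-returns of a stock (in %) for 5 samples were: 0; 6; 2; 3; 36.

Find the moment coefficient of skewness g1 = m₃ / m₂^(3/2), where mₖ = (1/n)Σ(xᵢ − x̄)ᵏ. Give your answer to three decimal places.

x̄ = (0 + 6 + 2 + 3 + 36) / 5 = 9.4000
deviations (xᵢ − x̄): -9.4000, -3.4000, -7.4000, -6.4000, 26.6000
Σ(xᵢ − x̄)² = 903.2000 ⇒ m₂ = 903.2000/5 = 180.64000
Σ(xᵢ − x̄)³ = 17283.8400 ⇒ m₃ = 17283.8400/5 = 3456.76800
m₂^(3/2) = 180.64000^(1.5) = 2427.84461
g1 = m₃ / m₂^(3/2) = 3456.76800 / 2427.84461 ≈ 1.424

1.424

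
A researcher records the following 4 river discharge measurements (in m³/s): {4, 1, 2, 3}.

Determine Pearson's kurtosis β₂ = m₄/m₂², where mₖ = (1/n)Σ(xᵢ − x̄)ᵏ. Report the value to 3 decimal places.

1.640

x̄ = 2.5000
Σ(xᵢ − x̄)² = 5.0000 ⇒ m₂ = 1.25000
Σ(xᵢ − x̄)⁴ = 10.2500 ⇒ m₄ = 2.56250
m₂² = 1.56250
β₂ = m₄/m₂² = 2.56250 / 1.56250 ≈ 1.640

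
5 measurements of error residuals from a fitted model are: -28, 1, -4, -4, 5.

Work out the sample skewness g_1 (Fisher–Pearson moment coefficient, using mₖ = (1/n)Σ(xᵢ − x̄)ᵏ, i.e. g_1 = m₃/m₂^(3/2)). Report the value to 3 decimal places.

x̄ = (-28 + 1 - 4 - 4 + 5) / 5 = -6.0000
deviations (xᵢ − x̄): -22.0000, 7.0000, 2.0000, 2.0000, 11.0000
Σ(xᵢ − x̄)² = 662.0000 ⇒ m₂ = 662.0000/5 = 132.40000
Σ(xᵢ − x̄)³ = -8958.0000 ⇒ m₃ = -8958.0000/5 = -1791.60000
m₂^(3/2) = 132.40000^(1.5) = 1523.46323
g_1 = m₃ / m₂^(3/2) = -1791.60000 / 1523.46323 ≈ -1.176

-1.176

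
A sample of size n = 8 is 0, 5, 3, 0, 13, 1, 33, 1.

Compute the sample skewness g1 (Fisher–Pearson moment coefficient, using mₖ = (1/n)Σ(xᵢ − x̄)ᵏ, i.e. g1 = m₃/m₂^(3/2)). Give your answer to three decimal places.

x̄ = (0 + 5 + 3 + 0 + 13 + 1 + 33 + 1) / 8 = 7.0000
deviations (xᵢ − x̄): -7.0000, -2.0000, -4.0000, -7.0000, 6.0000, -6.0000, 26.0000, -6.0000
Σ(xᵢ − x̄)² = 902.0000 ⇒ m₂ = 902.0000/8 = 112.75000
Σ(xᵢ − x̄)³ = 16602.0000 ⇒ m₃ = 16602.0000/8 = 2075.25000
m₂^(3/2) = 112.75000^(1.5) = 1197.22238
g1 = m₃ / m₂^(3/2) = 2075.25000 / 1197.22238 ≈ 1.733

1.733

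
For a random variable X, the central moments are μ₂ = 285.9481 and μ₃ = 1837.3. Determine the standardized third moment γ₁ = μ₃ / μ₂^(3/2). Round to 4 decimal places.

0.3800

σ = √μ₂ = √285.9481 = 16.91000
σ³ = μ₂^(3/2) = 4835.38237
γ₁ = μ₃/σ³ = 1837.3 / 4835.38237 ≈ 0.3800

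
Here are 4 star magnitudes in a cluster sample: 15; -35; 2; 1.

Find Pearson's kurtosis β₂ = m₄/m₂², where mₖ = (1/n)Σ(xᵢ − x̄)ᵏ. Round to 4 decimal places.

2.1625

x̄ = -4.2500
Σ(xᵢ − x̄)² = 1382.7500 ⇒ m₂ = 345.68750
Σ(xᵢ − x̄)⁴ = 1033690.5781 ⇒ m₄ = 258422.64453
m₂² = 119499.84766
β₂ = m₄/m₂² = 258422.64453 / 119499.84766 ≈ 2.1625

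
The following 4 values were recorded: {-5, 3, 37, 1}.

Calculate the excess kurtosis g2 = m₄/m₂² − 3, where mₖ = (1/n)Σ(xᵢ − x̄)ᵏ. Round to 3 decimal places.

x̄ = 9.0000
Σ(xᵢ − x̄)² = 1080.0000 ⇒ m₂ = 270.00000
Σ(xᵢ − x̄)⁴ = 658464.0000 ⇒ m₄ = 164616.00000
m₂² = 72900.00000
g2 = m₄/m₂² − 3 = 2.25811 − 3 ≈ -0.742

-0.742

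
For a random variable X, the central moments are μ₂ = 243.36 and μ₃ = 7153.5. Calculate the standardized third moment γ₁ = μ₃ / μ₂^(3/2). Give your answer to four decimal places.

σ = √μ₂ = √243.36 = 15.60000
σ³ = μ₂^(3/2) = 3796.41600
γ₁ = μ₃/σ³ = 7153.5 / 3796.41600 ≈ 1.8843

1.8843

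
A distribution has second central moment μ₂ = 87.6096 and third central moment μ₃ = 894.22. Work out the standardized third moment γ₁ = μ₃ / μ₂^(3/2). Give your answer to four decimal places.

1.0905

σ = √μ₂ = √87.6096 = 9.36000
σ³ = μ₂^(3/2) = 820.02586
γ₁ = μ₃/σ³ = 894.22 / 820.02586 ≈ 1.0905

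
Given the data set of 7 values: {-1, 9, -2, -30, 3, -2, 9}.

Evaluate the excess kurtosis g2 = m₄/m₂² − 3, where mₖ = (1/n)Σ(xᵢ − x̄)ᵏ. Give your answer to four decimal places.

x̄ = -2.0000
Σ(xᵢ − x̄)² = 1052.0000 ⇒ m₂ = 150.28571
Σ(xᵢ − x̄)⁴ = 644564.0000 ⇒ m₄ = 92080.57143
m₂² = 22585.79592
g2 = m₄/m₂² − 3 = 4.07692 − 3 ≈ 1.0769

1.0769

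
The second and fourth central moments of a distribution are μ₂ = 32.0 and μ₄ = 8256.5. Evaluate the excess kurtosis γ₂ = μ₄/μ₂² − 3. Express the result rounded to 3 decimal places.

5.063

μ₂² = 32.0² = 1024.00000
μ₄/μ₂² = 8256.5 / 1024.00000 = 8.06299
γ₂ = 8.06299 − 3 ≈ 5.063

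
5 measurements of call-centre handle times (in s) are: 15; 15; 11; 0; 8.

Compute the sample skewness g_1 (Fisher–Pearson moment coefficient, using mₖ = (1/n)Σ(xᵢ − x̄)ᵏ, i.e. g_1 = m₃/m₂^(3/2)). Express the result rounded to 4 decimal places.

x̄ = (15 + 15 + 11 + 0 + 8) / 5 = 9.8000
deviations (xᵢ − x̄): 5.2000, 5.2000, 1.2000, -9.8000, -1.8000
Σ(xᵢ − x̄)² = 154.8000 ⇒ m₂ = 154.8000/5 = 30.96000
Σ(xᵢ − x̄)³ = -664.0800 ⇒ m₃ = -664.0800/5 = -132.81600
m₂^(3/2) = 30.96000^(1.5) = 172.26674
g_1 = m₃ / m₂^(3/2) = -132.81600 / 172.26674 ≈ -0.7710

-0.7710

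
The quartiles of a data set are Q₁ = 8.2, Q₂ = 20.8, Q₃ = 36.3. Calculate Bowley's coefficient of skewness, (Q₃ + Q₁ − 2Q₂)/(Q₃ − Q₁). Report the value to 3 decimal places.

numerator: Q₃ + Q₁ − 2Q₂ = 36.3 + 8.2 − 2×20.8 = 2.9000
denominator: Q₃ − Q₁ = 36.3 − 8.2 = 28.1000
Bowley skewness = 2.9000 / 28.1000 ≈ 0.103

0.103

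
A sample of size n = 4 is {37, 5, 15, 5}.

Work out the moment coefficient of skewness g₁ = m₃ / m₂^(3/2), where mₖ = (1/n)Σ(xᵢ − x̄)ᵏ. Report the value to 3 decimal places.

x̄ = (37 + 5 + 15 + 5) / 4 = 15.5000
deviations (xᵢ − x̄): 21.5000, -10.5000, -0.5000, -10.5000
Σ(xᵢ − x̄)² = 683.0000 ⇒ m₂ = 683.0000/4 = 170.75000
Σ(xᵢ − x̄)³ = 7623.0000 ⇒ m₃ = 7623.0000/4 = 1905.75000
m₂^(3/2) = 170.75000^(1.5) = 2231.21319
g₁ = m₃ / m₂^(3/2) = 1905.75000 / 2231.21319 ≈ 0.854

0.854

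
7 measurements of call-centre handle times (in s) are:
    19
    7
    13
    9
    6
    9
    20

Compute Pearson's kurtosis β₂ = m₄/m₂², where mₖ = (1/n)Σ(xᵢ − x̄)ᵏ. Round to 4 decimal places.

1.6690

x̄ = 11.8571
Σ(xᵢ − x̄)² = 192.8571 ⇒ m₂ = 27.55102
Σ(xᵢ − x̄)⁴ = 8868.0525 ⇒ m₄ = 1266.86464
m₂² = 759.05873
β₂ = m₄/m₂² = 1266.86464 / 759.05873 ≈ 1.6690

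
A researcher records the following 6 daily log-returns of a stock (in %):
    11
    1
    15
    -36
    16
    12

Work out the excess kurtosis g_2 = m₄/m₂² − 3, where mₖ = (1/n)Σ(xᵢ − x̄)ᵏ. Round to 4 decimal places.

x̄ = 3.1667
Σ(xᵢ − x̄)² = 1982.8333 ⇒ m₂ = 330.47222
Σ(xᵢ − x̄)⁴ = 2409848.8194 ⇒ m₄ = 401641.46991
m₂² = 109211.88966
g_2 = m₄/m₂² − 3 = 3.67764 − 3 ≈ 0.6776

0.6776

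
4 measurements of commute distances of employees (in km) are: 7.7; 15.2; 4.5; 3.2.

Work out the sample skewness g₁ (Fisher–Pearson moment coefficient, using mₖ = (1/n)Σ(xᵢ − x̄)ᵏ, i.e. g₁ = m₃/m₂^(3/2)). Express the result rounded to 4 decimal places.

x̄ = (7.7 + 15.2 + 4.5 + 3.2) / 4 = 7.6500
deviations (xᵢ − x̄): 0.0500, 7.5500, -3.1500, -4.4500
Σ(xᵢ − x̄)² = 86.7300 ⇒ m₂ = 86.7300/4 = 21.68250
Σ(xᵢ − x̄)³ = 310.9920 ⇒ m₃ = 310.9920/4 = 77.74800
m₂^(3/2) = 21.68250^(1.5) = 100.96342
g₁ = m₃ / m₂^(3/2) = 77.74800 / 100.96342 ≈ 0.7701

0.7701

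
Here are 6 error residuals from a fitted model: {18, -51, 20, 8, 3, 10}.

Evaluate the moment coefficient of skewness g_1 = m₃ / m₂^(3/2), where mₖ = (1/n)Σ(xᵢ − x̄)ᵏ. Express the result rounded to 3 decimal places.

-1.561

x̄ = (18 - 51 + 20 + 8 + 3 + 10) / 6 = 1.3333
deviations (xᵢ − x̄): 16.6667, -52.3333, 18.6667, 6.6667, 1.6667, 8.6667
Σ(xᵢ − x̄)² = 3487.3333 ⇒ m₂ = 3487.3333/6 = 581.22222
Σ(xᵢ − x̄)³ = -131243.5556 ⇒ m₃ = -131243.5556/6 = -21873.92593
m₂^(3/2) = 581.22222^(1.5) = 14012.42548
g_1 = m₃ / m₂^(3/2) = -21873.92593 / 14012.42548 ≈ -1.561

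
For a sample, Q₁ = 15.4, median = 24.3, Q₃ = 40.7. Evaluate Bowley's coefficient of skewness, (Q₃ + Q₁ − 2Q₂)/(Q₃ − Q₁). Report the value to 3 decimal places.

0.296

numerator: Q₃ + Q₁ − 2Q₂ = 40.7 + 15.4 − 2×24.3 = 7.5000
denominator: Q₃ − Q₁ = 40.7 − 15.4 = 25.3000
Bowley skewness = 7.5000 / 25.3000 ≈ 0.296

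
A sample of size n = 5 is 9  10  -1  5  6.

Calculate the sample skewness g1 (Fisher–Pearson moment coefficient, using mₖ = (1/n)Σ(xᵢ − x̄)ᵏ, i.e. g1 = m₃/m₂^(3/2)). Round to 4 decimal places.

x̄ = (9 + 10 - 1 + 5 + 6) / 5 = 5.8000
deviations (xᵢ − x̄): 3.2000, 4.2000, -6.8000, -0.8000, 0.2000
Σ(xᵢ − x̄)² = 74.8000 ⇒ m₂ = 74.8000/5 = 14.96000
Σ(xᵢ − x̄)³ = -208.0800 ⇒ m₃ = -208.0800/5 = -41.61600
m₂^(3/2) = 14.96000^(1.5) = 57.86253
g1 = m₃ / m₂^(3/2) = -41.61600 / 57.86253 ≈ -0.7192

-0.7192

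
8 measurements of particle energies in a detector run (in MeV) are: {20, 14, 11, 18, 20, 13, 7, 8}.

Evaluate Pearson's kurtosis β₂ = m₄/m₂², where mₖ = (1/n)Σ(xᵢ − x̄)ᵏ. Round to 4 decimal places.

x̄ = 13.8750
Σ(xᵢ − x̄)² = 182.8750 ⇒ m₂ = 22.85938
Σ(xᵢ − x̄)⁴ = 6598.6504 ⇒ m₄ = 824.83130
m₂² = 522.55103
β₂ = m₄/m₂² = 824.83130 / 522.55103 ≈ 1.5785

1.5785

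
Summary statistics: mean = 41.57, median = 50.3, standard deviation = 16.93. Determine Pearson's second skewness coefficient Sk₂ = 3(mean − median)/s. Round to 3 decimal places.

-1.547

Sk₂ = 3(41.57 − 50.3) / 16.93 = 3 × -8.7300 / 16.93
    = -26.1900 / 16.93 ≈ -1.547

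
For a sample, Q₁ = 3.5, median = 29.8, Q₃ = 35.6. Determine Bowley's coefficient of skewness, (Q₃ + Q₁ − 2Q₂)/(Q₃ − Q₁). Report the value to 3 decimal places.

-0.639

numerator: Q₃ + Q₁ − 2Q₂ = 35.6 + 3.5 − 2×29.8 = -20.5000
denominator: Q₃ − Q₁ = 35.6 − 3.5 = 32.1000
Bowley skewness = -20.5000 / 32.1000 ≈ -0.639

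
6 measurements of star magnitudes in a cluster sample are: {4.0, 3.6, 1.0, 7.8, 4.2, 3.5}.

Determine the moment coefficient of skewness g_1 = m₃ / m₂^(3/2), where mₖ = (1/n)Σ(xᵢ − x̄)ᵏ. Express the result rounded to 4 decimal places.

0.5559

x̄ = (4.0 + 3.6 + 1.0 + 7.8 + 4.2 + 3.5) / 6 = 4.0167
deviations (xᵢ − x̄): -0.0167, -0.4167, -3.0167, 3.7833, 0.1833, -0.5167
Σ(xᵢ − x̄)² = 23.8883 ⇒ m₂ = 23.8883/6 = 3.98139
Σ(xᵢ − x̄)³ = 26.4966 ⇒ m₃ = 26.4966/6 = 4.41609
m₂^(3/2) = 3.98139^(1.5) = 7.94423
g_1 = m₃ / m₂^(3/2) = 4.41609 / 7.94423 ≈ 0.5559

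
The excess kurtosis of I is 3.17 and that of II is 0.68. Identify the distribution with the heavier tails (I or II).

I

Higher excess kurtosis ⇒ heavier tails relative to the normal distribution.
3.17 vs 0.68: the larger is 3.17, so I has heavier tails.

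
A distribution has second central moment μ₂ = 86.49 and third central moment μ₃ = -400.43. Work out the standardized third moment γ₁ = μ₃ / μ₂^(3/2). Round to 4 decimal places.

σ = √μ₂ = √86.49 = 9.30000
σ³ = μ₂^(3/2) = 804.35700
γ₁ = μ₃/σ³ = -400.43 / 804.35700 ≈ -0.4978

-0.4978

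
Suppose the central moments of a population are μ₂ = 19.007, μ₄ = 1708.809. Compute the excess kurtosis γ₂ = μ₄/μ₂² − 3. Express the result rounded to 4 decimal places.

1.7301

μ₂² = 19.007² = 361.26605
μ₄/μ₂² = 1708.809 / 361.26605 = 4.73006
γ₂ = 4.73006 − 3 ≈ 1.7301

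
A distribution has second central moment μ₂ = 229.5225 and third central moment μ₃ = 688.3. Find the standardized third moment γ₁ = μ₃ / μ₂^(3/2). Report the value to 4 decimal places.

0.1979

σ = √μ₂ = √229.5225 = 15.15000
σ³ = μ₂^(3/2) = 3477.26588
γ₁ = μ₃/σ³ = 688.3 / 3477.26588 ≈ 0.1979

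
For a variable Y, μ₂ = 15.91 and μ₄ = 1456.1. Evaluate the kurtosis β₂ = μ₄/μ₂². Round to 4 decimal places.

5.7524

μ₂² = 15.91² = 253.12810
μ₄/μ₂² = 1456.1 / 253.12810 = 5.75242
β₂ ≈ 5.7524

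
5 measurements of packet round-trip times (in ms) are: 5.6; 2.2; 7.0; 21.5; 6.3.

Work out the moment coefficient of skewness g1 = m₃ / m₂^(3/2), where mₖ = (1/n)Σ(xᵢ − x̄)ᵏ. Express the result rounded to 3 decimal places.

x̄ = (5.6 + 2.2 + 7.0 + 21.5 + 6.3) / 5 = 8.5200
deviations (xᵢ − x̄): -2.9200, -6.3200, -1.5200, 12.9800, -2.2200
Σ(xᵢ − x̄)² = 224.1880 ⇒ m₂ = 224.1880/5 = 44.83760
Σ(xᵢ − x̄)³ = 1895.0897 ⇒ m₃ = 1895.0897/5 = 379.01794
m₂^(3/2) = 44.83760^(1.5) = 300.23653
g1 = m₃ / m₂^(3/2) = 379.01794 / 300.23653 ≈ 1.262

1.262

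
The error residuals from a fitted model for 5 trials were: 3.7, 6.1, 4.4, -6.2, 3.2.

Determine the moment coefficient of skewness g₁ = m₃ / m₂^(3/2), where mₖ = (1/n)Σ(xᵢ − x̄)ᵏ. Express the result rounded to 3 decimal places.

x̄ = (3.7 + 6.1 + 4.4 - 6.2 + 3.2) / 5 = 2.2400
deviations (xᵢ − x̄): 1.4600, 3.8600, 2.1600, -8.4400, 0.9600
Σ(xᵢ − x̄)² = 93.8520 ⇒ m₂ = 93.8520/5 = 18.77040
Σ(xᵢ − x̄)³ = -529.6246 ⇒ m₃ = -529.6246/5 = -105.92491
m₂^(3/2) = 18.77040^(1.5) = 81.32242
g₁ = m₃ / m₂^(3/2) = -105.92491 / 81.32242 ≈ -1.303

-1.303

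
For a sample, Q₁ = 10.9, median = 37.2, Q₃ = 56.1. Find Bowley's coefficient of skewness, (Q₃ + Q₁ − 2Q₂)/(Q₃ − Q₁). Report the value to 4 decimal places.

numerator: Q₃ + Q₁ − 2Q₂ = 56.1 + 10.9 − 2×37.2 = -7.4000
denominator: Q₃ − Q₁ = 56.1 − 10.9 = 45.2000
Bowley skewness = -7.4000 / 45.2000 ≈ -0.1637

-0.1637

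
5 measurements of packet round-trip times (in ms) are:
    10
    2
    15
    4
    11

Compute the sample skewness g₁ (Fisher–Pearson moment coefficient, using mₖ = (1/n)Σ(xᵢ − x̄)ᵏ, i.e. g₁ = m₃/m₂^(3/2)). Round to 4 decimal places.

x̄ = (10 + 2 + 15 + 4 + 11) / 5 = 8.4000
deviations (xᵢ − x̄): 1.6000, -6.4000, 6.6000, -4.4000, 2.6000
Σ(xᵢ − x̄)² = 113.2000 ⇒ m₂ = 113.2000/5 = 22.64000
Σ(xᵢ − x̄)³ = -38.1600 ⇒ m₃ = -38.1600/5 = -7.63200
m₂^(3/2) = 22.64000^(1.5) = 107.72454
g₁ = m₃ / m₂^(3/2) = -7.63200 / 107.72454 ≈ -0.0708

-0.0708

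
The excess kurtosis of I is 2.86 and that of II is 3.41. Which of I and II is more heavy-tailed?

Higher excess kurtosis ⇒ heavier tails relative to the normal distribution.
2.86 vs 3.41: the larger is 3.41, so II has heavier tails.

II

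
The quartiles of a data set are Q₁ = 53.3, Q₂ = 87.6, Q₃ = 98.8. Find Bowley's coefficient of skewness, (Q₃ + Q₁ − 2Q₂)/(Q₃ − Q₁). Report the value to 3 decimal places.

-0.508

numerator: Q₃ + Q₁ − 2Q₂ = 98.8 + 53.3 − 2×87.6 = -23.1000
denominator: Q₃ − Q₁ = 98.8 − 53.3 = 45.5000
Bowley skewness = -23.1000 / 45.5000 ≈ -0.508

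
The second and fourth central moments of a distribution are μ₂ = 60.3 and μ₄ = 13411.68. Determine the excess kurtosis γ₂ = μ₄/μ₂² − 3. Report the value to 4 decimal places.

0.6885

μ₂² = 60.3² = 3636.09000
μ₄/μ₂² = 13411.68 / 3636.09000 = 3.68849
γ₂ = 3.68849 − 3 ≈ 0.6885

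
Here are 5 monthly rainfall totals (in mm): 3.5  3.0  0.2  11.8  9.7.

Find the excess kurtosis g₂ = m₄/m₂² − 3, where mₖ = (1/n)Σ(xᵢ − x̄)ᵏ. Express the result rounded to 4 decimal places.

x̄ = 5.6400
Σ(xᵢ − x̄)² = 95.5720 ⇒ m₂ = 19.11440
Σ(xᵢ − x̄)⁴ = 2656.9068 ⇒ m₄ = 531.38137
m₂² = 365.36029
g₂ = m₄/m₂² − 3 = 1.45440 − 3 ≈ -1.5456

-1.5456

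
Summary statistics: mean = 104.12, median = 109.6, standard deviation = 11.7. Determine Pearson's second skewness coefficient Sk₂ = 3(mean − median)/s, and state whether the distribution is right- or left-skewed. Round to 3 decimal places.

-1.405, left-skewed

Sk₂ = 3(104.12 − 109.6) / 11.7 = 3 × -5.4800 / 11.7
    = -16.4400 / 11.7 ≈ -1.405
Sk₂ < 0 ⇒ mean < median ⇒ left-skewed (negative skew).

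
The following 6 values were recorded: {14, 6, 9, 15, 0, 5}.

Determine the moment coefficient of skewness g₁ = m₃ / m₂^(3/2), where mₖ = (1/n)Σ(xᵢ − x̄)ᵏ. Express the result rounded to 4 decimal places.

x̄ = (14 + 6 + 9 + 15 + 0 + 5) / 6 = 8.1667
deviations (xᵢ − x̄): 5.8333, -2.1667, 0.8333, 6.8333, -8.1667, -3.1667
Σ(xᵢ − x̄)² = 162.8333 ⇒ m₂ = 162.8333/6 = 27.13889
Σ(xᵢ − x̄)³ = -68.4444 ⇒ m₃ = -68.4444/6 = -11.40741
m₂^(3/2) = 27.13889^(1.5) = 141.38004
g₁ = m₃ / m₂^(3/2) = -11.40741 / 141.38004 ≈ -0.0807

-0.0807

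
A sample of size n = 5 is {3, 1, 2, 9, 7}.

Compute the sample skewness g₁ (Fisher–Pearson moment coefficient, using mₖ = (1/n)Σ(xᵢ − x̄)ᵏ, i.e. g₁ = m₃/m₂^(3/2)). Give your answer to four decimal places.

x̄ = (3 + 1 + 2 + 9 + 7) / 5 = 4.4000
deviations (xᵢ − x̄): -1.4000, -3.4000, -2.4000, 4.6000, 2.6000
Σ(xᵢ − x̄)² = 47.2000 ⇒ m₂ = 47.2000/5 = 9.44000
Σ(xᵢ − x̄)³ = 59.0400 ⇒ m₃ = 59.0400/5 = 11.80800
m₂^(3/2) = 9.44000^(1.5) = 29.00401
g₁ = m₃ / m₂^(3/2) = 11.80800 / 29.00401 ≈ 0.4071

0.4071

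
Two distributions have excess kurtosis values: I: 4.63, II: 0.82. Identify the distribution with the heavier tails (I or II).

I

Higher excess kurtosis ⇒ heavier tails relative to the normal distribution.
4.63 vs 0.82: the larger is 4.63, so I has heavier tails.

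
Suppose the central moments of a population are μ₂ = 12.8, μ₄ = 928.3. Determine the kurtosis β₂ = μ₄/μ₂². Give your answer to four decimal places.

μ₂² = 12.8² = 163.84000
μ₄/μ₂² = 928.3 / 163.84000 = 5.66589
β₂ ≈ 5.6659

5.6659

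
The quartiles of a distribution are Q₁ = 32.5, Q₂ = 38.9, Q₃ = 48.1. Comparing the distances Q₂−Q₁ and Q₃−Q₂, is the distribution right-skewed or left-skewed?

Q₂ − Q₁ = 6.4;  Q₃ − Q₂ = 9.2
Q₃ − Q₂ > Q₂ − Q₁ ⇒ the upper half is more spread out ⇒ right-skewed.

right-skewed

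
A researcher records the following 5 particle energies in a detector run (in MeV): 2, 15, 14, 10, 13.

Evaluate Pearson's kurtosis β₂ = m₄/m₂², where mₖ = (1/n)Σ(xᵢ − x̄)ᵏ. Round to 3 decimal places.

2.622

x̄ = 10.8000
Σ(xᵢ − x̄)² = 110.8000 ⇒ m₂ = 22.16000
Σ(xᵢ − x̄)⁴ = 6436.8160 ⇒ m₄ = 1287.36320
m₂² = 491.06560
β₂ = m₄/m₂² = 1287.36320 / 491.06560 ≈ 2.622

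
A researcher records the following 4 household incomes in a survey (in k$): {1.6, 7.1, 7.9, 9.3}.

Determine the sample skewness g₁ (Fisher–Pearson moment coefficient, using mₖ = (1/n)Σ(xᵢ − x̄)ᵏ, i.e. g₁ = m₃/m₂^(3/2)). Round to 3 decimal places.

x̄ = (1.6 + 7.1 + 7.9 + 9.3) / 4 = 6.4750
deviations (xᵢ − x̄): -4.8750, 0.6250, 1.4250, 2.8250
Σ(xᵢ − x̄)² = 34.1675 ⇒ m₂ = 34.1675/4 = 8.54187
Σ(xᵢ − x̄)³ = -90.1744 ⇒ m₃ = -90.1744/4 = -22.54359
m₂^(3/2) = 8.54187^(1.5) = 24.96490
g₁ = m₃ / m₂^(3/2) = -22.54359 / 24.96490 ≈ -0.903

-0.903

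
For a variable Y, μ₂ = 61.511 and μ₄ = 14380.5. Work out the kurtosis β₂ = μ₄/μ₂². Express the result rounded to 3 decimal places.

3.801

μ₂² = 61.511² = 3783.60312
μ₄/μ₂² = 14380.5 / 3783.60312 = 3.80074
β₂ ≈ 3.801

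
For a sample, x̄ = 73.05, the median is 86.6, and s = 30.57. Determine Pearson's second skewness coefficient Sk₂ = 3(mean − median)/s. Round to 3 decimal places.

Sk₂ = 3(73.05 − 86.6) / 30.57 = 3 × -13.5500 / 30.57
    = -40.6500 / 30.57 ≈ -1.330

-1.330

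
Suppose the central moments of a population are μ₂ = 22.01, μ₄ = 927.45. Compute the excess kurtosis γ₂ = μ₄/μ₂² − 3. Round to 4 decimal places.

-1.0855

μ₂² = 22.01² = 484.44010
μ₄/μ₂² = 927.45 / 484.44010 = 1.91448
γ₂ = 1.91448 − 3 ≈ -1.0855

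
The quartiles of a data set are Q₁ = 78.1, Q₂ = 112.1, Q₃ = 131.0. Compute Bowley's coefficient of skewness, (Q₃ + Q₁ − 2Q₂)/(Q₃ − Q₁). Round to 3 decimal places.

numerator: Q₃ + Q₁ − 2Q₂ = 131.0 + 78.1 − 2×112.1 = -15.1000
denominator: Q₃ − Q₁ = 131.0 − 78.1 = 52.9000
Bowley skewness = -15.1000 / 52.9000 ≈ -0.285

-0.285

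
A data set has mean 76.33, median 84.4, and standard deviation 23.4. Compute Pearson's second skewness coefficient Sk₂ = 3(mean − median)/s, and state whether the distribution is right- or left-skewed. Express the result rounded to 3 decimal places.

Sk₂ = 3(76.33 − 84.4) / 23.4 = 3 × -8.0700 / 23.4
    = -24.2100 / 23.4 ≈ -1.035
Sk₂ < 0 ⇒ mean < median ⇒ left-skewed (negative skew).

-1.035, left-skewed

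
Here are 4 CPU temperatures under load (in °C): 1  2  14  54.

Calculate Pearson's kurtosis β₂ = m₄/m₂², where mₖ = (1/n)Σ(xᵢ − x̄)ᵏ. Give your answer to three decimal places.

2.166

x̄ = 17.7500
Σ(xᵢ − x̄)² = 1856.7500 ⇒ m₂ = 464.18750
Σ(xᵢ − x̄)⁴ = 1867208.3281 ⇒ m₄ = 466802.08203
m₂² = 215470.03516
β₂ = m₄/m₂² = 466802.08203 / 215470.03516 ≈ 2.166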